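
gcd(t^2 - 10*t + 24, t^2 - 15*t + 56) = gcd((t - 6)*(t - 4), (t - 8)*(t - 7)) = 1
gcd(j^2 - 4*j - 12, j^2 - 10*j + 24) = j - 6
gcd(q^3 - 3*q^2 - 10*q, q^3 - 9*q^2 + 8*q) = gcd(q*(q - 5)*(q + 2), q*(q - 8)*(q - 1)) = q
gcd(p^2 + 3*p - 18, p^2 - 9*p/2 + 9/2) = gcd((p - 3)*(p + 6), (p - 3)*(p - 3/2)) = p - 3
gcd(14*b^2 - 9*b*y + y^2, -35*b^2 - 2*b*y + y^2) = -7*b + y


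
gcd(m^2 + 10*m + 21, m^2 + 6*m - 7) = m + 7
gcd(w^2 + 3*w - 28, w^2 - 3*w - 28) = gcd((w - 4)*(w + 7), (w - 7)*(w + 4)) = 1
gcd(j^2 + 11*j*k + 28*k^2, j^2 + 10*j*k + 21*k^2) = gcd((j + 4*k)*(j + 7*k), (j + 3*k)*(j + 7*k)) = j + 7*k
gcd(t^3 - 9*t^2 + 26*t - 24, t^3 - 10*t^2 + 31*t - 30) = t^2 - 5*t + 6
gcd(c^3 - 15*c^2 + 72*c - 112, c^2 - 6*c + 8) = c - 4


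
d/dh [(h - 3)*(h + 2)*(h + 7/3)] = 3*h^2 + 8*h/3 - 25/3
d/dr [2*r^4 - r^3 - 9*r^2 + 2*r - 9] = 8*r^3 - 3*r^2 - 18*r + 2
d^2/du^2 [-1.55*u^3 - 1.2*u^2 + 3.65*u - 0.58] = -9.3*u - 2.4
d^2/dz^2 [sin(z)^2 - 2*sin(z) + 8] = 2*sin(z) + 2*cos(2*z)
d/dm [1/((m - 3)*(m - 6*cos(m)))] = ((3 - m)*(m - 6*cos(m)) - (m - 3)^2*(6*sin(m) + 1))/((m - 3)^3*(m - 6*cos(m))^2)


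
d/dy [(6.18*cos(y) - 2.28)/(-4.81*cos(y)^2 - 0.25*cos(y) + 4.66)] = (-29.7258*cos(y)^2 + 21.9336*cos(y) - 28.2288)*sin(y)/(23.1361*cos(y)^4 + 2.405*cos(y)^3 - 44.7667*cos(y)^2 - 2.33*cos(y) + 21.7156)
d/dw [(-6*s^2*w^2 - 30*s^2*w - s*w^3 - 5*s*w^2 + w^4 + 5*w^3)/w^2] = 30*s^2/w^2 - s + 2*w + 5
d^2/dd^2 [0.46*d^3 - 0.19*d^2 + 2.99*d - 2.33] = 2.76*d - 0.38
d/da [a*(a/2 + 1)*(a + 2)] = (a/2 + 1)*(3*a + 2)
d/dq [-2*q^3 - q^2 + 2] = 2*q*(-3*q - 1)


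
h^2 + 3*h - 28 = (h - 4)*(h + 7)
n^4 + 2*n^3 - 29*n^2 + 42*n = n*(n - 3)*(n - 2)*(n + 7)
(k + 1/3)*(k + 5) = k^2 + 16*k/3 + 5/3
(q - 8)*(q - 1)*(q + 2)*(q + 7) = q^4 - 59*q^2 - 54*q + 112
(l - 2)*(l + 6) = l^2 + 4*l - 12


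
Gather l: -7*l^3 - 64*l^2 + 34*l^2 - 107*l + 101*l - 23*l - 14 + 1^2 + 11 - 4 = -7*l^3 - 30*l^2 - 29*l - 6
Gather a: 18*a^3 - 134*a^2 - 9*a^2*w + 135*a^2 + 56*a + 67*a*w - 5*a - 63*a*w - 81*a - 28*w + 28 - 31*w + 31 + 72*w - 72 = 18*a^3 + a^2*(1 - 9*w) + a*(4*w - 30) + 13*w - 13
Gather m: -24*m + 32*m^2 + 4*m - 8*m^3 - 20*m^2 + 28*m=-8*m^3 + 12*m^2 + 8*m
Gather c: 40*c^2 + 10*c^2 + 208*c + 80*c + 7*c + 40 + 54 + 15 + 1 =50*c^2 + 295*c + 110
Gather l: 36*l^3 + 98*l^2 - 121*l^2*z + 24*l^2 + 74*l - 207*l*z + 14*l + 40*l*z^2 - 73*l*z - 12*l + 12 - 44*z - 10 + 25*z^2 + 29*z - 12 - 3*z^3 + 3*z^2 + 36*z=36*l^3 + l^2*(122 - 121*z) + l*(40*z^2 - 280*z + 76) - 3*z^3 + 28*z^2 + 21*z - 10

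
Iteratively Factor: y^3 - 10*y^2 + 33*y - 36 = (y - 3)*(y^2 - 7*y + 12) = (y - 4)*(y - 3)*(y - 3)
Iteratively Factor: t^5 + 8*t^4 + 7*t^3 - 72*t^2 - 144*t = (t)*(t^4 + 8*t^3 + 7*t^2 - 72*t - 144) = t*(t - 3)*(t^3 + 11*t^2 + 40*t + 48) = t*(t - 3)*(t + 3)*(t^2 + 8*t + 16) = t*(t - 3)*(t + 3)*(t + 4)*(t + 4)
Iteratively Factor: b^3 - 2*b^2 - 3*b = (b)*(b^2 - 2*b - 3) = b*(b + 1)*(b - 3)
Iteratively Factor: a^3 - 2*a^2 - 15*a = (a - 5)*(a^2 + 3*a) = a*(a - 5)*(a + 3)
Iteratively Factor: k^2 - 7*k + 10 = (k - 2)*(k - 5)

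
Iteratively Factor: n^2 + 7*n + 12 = (n + 4)*(n + 3)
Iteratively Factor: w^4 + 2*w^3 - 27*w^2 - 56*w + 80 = (w - 5)*(w^3 + 7*w^2 + 8*w - 16) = (w - 5)*(w + 4)*(w^2 + 3*w - 4) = (w - 5)*(w - 1)*(w + 4)*(w + 4)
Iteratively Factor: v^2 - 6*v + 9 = (v - 3)*(v - 3)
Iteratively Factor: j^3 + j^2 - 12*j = (j + 4)*(j^2 - 3*j) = (j - 3)*(j + 4)*(j)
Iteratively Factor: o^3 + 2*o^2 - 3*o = (o + 3)*(o^2 - o) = o*(o + 3)*(o - 1)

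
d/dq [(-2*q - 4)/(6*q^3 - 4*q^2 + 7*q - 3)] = 2*(12*q^3 + 32*q^2 - 16*q + 17)/(36*q^6 - 48*q^5 + 100*q^4 - 92*q^3 + 73*q^2 - 42*q + 9)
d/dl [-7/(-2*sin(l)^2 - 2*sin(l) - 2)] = -7*(2*sin(l) + 1)*cos(l)/(2*(sin(l)^2 + sin(l) + 1)^2)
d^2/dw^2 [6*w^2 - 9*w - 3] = 12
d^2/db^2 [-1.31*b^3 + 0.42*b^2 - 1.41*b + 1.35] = 0.84 - 7.86*b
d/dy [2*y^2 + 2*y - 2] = 4*y + 2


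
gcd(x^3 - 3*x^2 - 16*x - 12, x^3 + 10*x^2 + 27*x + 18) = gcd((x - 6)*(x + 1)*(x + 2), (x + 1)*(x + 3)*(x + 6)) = x + 1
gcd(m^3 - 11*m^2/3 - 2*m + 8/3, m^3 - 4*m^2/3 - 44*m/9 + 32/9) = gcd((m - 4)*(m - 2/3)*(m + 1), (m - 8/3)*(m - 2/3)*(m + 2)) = m - 2/3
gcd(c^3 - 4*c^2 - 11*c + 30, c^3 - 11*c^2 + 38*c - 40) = c^2 - 7*c + 10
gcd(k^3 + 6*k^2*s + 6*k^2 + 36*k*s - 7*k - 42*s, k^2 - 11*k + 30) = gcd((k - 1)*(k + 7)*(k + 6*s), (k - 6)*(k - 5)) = 1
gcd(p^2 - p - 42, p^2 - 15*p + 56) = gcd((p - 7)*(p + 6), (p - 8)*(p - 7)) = p - 7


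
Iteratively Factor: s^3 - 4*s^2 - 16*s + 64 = (s + 4)*(s^2 - 8*s + 16) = (s - 4)*(s + 4)*(s - 4)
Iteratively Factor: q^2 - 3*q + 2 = (q - 2)*(q - 1)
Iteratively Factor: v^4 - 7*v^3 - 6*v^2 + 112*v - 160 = (v + 4)*(v^3 - 11*v^2 + 38*v - 40) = (v - 4)*(v + 4)*(v^2 - 7*v + 10) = (v - 5)*(v - 4)*(v + 4)*(v - 2)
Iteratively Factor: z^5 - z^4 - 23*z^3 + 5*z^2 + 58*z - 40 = (z - 5)*(z^4 + 4*z^3 - 3*z^2 - 10*z + 8) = (z - 5)*(z + 2)*(z^3 + 2*z^2 - 7*z + 4) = (z - 5)*(z - 1)*(z + 2)*(z^2 + 3*z - 4) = (z - 5)*(z - 1)*(z + 2)*(z + 4)*(z - 1)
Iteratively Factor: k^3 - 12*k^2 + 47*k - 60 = (k - 3)*(k^2 - 9*k + 20) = (k - 4)*(k - 3)*(k - 5)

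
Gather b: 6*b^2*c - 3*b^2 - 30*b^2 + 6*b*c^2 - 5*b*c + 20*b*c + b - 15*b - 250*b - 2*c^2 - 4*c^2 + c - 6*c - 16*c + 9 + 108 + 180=b^2*(6*c - 33) + b*(6*c^2 + 15*c - 264) - 6*c^2 - 21*c + 297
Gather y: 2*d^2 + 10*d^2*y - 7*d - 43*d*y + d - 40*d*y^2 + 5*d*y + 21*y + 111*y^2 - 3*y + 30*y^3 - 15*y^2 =2*d^2 - 6*d + 30*y^3 + y^2*(96 - 40*d) + y*(10*d^2 - 38*d + 18)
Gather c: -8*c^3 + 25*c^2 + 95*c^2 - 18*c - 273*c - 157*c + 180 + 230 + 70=-8*c^3 + 120*c^2 - 448*c + 480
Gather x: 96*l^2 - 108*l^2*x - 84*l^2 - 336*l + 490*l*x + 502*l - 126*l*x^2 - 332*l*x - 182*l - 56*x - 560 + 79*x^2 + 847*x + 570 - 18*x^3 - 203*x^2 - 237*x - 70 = 12*l^2 - 16*l - 18*x^3 + x^2*(-126*l - 124) + x*(-108*l^2 + 158*l + 554) - 60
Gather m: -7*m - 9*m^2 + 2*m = -9*m^2 - 5*m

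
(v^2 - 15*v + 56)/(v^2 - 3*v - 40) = (v - 7)/(v + 5)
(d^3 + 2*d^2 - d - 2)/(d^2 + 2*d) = d - 1/d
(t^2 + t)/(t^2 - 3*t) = (t + 1)/(t - 3)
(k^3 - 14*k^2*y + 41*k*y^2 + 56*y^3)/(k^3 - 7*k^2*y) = 1 - 7*y/k - 8*y^2/k^2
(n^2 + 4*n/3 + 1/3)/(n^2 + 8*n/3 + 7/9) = 3*(n + 1)/(3*n + 7)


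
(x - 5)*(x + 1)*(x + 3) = x^3 - x^2 - 17*x - 15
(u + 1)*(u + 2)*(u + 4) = u^3 + 7*u^2 + 14*u + 8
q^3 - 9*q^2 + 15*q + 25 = (q - 5)^2*(q + 1)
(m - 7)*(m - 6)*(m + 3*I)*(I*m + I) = I*m^4 - 3*m^3 - 12*I*m^3 + 36*m^2 + 29*I*m^2 - 87*m + 42*I*m - 126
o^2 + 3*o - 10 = (o - 2)*(o + 5)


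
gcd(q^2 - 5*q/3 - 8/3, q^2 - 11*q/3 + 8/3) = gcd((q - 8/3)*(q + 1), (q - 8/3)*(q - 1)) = q - 8/3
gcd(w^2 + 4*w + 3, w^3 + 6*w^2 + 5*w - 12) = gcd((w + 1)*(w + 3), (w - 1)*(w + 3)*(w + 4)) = w + 3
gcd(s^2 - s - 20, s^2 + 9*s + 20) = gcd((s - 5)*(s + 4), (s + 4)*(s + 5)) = s + 4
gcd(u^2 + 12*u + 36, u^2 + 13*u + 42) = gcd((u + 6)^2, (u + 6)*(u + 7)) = u + 6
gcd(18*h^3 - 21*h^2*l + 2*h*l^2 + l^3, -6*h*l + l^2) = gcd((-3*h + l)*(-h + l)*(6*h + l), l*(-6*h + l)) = 1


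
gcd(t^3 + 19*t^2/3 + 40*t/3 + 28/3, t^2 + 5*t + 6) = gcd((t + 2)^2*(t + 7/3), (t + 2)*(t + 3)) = t + 2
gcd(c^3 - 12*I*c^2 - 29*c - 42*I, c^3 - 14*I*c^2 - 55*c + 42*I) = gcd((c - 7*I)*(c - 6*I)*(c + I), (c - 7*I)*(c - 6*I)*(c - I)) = c^2 - 13*I*c - 42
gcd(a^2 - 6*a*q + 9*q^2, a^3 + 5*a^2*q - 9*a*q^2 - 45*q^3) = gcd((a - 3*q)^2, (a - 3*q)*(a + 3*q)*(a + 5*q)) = -a + 3*q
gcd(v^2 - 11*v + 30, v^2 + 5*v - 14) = 1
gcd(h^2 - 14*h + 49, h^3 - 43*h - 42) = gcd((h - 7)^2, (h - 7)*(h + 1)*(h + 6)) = h - 7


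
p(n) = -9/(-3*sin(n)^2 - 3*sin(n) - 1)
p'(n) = -9*(6*sin(n)*cos(n) + 3*cos(n))/(-3*sin(n)^2 - 3*sin(n) - 1)^2 = -27*(2*sin(n) + 1)*cos(n)/(3*sin(n)^2 + 3*sin(n) + 1)^2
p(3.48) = 26.89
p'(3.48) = 76.40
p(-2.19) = 16.47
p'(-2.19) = -32.99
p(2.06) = 1.50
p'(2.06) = 0.98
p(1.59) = 1.29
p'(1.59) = 0.03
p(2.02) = 1.47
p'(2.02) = 0.87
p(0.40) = 3.43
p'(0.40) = -6.43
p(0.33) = 3.94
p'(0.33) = -8.05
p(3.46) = 25.36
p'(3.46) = 76.14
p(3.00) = 6.07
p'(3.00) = 15.58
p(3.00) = 6.07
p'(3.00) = 15.58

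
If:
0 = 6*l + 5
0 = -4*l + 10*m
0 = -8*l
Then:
No Solution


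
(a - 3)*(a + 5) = a^2 + 2*a - 15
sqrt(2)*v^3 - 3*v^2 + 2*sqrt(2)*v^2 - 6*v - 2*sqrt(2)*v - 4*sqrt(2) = (v + 2)*(v - 2*sqrt(2))*(sqrt(2)*v + 1)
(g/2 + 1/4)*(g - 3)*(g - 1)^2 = g^4/2 - 9*g^3/4 + 9*g^2/4 + g/4 - 3/4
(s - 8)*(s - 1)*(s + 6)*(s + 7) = s^4 + 4*s^3 - 67*s^2 - 274*s + 336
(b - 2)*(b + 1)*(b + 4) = b^3 + 3*b^2 - 6*b - 8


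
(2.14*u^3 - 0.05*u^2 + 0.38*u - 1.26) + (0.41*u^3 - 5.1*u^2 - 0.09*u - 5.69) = 2.55*u^3 - 5.15*u^2 + 0.29*u - 6.95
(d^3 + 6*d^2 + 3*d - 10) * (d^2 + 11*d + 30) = d^5 + 17*d^4 + 99*d^3 + 203*d^2 - 20*d - 300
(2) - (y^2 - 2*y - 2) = -y^2 + 2*y + 4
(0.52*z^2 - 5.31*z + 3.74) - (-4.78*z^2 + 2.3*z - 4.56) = 5.3*z^2 - 7.61*z + 8.3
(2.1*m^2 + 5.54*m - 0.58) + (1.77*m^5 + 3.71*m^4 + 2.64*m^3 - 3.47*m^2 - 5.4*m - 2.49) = 1.77*m^5 + 3.71*m^4 + 2.64*m^3 - 1.37*m^2 + 0.14*m - 3.07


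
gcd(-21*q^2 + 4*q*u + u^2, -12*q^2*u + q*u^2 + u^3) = 3*q - u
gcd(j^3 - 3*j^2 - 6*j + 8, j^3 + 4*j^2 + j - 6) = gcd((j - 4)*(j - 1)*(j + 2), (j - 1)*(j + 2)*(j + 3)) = j^2 + j - 2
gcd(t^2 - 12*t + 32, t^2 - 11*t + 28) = t - 4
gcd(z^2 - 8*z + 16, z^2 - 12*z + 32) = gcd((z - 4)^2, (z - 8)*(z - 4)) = z - 4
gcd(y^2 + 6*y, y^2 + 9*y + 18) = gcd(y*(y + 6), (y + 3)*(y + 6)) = y + 6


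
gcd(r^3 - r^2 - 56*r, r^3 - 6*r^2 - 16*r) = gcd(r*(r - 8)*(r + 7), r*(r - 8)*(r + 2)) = r^2 - 8*r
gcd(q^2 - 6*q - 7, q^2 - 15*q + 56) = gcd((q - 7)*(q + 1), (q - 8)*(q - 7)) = q - 7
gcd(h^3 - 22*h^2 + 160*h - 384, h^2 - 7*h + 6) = h - 6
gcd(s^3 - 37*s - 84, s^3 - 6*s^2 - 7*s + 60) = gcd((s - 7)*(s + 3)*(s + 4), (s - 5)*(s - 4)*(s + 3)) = s + 3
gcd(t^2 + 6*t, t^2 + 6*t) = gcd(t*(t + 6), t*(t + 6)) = t^2 + 6*t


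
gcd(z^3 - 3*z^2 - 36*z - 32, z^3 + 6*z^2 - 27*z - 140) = z + 4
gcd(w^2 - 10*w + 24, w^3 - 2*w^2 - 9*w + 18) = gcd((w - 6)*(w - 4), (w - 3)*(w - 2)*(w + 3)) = 1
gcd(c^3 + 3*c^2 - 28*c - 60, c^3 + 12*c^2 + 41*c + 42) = c + 2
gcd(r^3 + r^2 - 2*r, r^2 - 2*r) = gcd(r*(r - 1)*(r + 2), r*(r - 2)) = r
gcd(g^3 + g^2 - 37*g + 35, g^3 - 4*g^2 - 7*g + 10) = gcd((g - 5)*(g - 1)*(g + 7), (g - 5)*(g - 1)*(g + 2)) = g^2 - 6*g + 5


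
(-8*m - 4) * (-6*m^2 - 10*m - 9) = 48*m^3 + 104*m^2 + 112*m + 36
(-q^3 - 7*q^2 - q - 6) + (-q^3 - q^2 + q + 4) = -2*q^3 - 8*q^2 - 2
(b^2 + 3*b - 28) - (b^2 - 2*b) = 5*b - 28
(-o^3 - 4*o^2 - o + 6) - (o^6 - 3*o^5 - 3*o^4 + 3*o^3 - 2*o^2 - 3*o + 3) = -o^6 + 3*o^5 + 3*o^4 - 4*o^3 - 2*o^2 + 2*o + 3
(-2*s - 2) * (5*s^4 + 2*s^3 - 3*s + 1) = -10*s^5 - 14*s^4 - 4*s^3 + 6*s^2 + 4*s - 2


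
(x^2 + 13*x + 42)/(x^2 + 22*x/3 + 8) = 3*(x + 7)/(3*x + 4)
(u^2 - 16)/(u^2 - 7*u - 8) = (16 - u^2)/(-u^2 + 7*u + 8)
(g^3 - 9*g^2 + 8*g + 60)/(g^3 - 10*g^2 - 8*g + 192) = (g^2 - 3*g - 10)/(g^2 - 4*g - 32)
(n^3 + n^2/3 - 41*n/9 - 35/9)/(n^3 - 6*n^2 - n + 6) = (9*n^2 - 6*n - 35)/(9*(n^2 - 7*n + 6))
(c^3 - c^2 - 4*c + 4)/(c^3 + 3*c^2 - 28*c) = (c^3 - c^2 - 4*c + 4)/(c*(c^2 + 3*c - 28))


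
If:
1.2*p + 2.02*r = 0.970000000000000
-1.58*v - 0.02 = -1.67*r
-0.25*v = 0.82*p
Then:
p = -0.19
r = 0.59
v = 0.61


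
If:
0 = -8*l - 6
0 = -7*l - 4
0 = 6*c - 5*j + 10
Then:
No Solution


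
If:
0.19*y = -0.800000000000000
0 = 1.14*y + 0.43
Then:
No Solution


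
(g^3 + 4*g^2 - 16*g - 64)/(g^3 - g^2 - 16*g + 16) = (g + 4)/(g - 1)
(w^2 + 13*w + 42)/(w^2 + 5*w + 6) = (w^2 + 13*w + 42)/(w^2 + 5*w + 6)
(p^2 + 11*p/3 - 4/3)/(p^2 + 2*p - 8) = (p - 1/3)/(p - 2)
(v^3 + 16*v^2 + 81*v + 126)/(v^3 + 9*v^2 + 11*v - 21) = (v + 6)/(v - 1)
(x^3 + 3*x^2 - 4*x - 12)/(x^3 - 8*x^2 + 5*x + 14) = (x^2 + 5*x + 6)/(x^2 - 6*x - 7)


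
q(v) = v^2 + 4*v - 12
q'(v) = 2*v + 4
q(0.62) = -9.14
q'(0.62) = 5.24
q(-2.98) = -15.04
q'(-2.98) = -1.96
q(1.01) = -6.94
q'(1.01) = 6.02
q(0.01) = -11.96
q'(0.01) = 4.02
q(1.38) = -4.58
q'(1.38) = 6.76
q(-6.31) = 2.58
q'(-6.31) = -8.62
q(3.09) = 9.91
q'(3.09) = 10.18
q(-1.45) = -15.70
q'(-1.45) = 1.10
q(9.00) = 105.00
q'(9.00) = 22.00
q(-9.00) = 33.00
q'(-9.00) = -14.00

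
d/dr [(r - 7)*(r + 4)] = 2*r - 3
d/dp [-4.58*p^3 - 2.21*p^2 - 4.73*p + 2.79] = -13.74*p^2 - 4.42*p - 4.73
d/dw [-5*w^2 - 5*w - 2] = -10*w - 5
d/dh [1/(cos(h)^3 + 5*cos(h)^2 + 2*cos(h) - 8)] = (3*cos(h)^2 + 10*cos(h) + 2)*sin(h)/(cos(h)^3 + 5*cos(h)^2 + 2*cos(h) - 8)^2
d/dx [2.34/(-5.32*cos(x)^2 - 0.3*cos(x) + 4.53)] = -(24.8976*cos(x) + 0.702)*sin(x)/(5.32*cos(x)^2 + 0.3*cos(x) - 4.53)^2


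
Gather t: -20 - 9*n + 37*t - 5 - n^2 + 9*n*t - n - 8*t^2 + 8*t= -n^2 - 10*n - 8*t^2 + t*(9*n + 45) - 25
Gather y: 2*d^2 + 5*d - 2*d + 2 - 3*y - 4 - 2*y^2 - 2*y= 2*d^2 + 3*d - 2*y^2 - 5*y - 2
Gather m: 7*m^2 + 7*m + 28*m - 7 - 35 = 7*m^2 + 35*m - 42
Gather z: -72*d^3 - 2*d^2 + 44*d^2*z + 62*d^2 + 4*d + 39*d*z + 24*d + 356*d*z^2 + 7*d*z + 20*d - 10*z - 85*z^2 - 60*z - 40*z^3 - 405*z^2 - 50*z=-72*d^3 + 60*d^2 + 48*d - 40*z^3 + z^2*(356*d - 490) + z*(44*d^2 + 46*d - 120)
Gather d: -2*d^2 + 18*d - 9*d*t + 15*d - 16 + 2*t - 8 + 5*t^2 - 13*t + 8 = -2*d^2 + d*(33 - 9*t) + 5*t^2 - 11*t - 16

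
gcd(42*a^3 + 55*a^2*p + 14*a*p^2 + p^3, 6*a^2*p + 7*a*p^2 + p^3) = 6*a^2 + 7*a*p + p^2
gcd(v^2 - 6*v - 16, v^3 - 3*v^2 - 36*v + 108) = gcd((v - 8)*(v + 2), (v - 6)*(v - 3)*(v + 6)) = 1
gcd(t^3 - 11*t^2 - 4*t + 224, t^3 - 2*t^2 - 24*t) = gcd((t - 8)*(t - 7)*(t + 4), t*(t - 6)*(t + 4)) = t + 4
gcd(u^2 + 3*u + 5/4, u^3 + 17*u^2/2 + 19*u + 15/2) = u + 1/2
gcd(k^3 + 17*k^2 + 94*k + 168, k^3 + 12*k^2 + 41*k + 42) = k + 7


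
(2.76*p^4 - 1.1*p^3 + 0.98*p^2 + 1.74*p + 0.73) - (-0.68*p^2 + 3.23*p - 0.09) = 2.76*p^4 - 1.1*p^3 + 1.66*p^2 - 1.49*p + 0.82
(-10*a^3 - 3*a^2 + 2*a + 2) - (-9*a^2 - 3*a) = -10*a^3 + 6*a^2 + 5*a + 2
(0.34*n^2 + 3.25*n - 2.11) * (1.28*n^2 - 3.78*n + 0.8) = 0.4352*n^4 + 2.8748*n^3 - 14.7138*n^2 + 10.5758*n - 1.688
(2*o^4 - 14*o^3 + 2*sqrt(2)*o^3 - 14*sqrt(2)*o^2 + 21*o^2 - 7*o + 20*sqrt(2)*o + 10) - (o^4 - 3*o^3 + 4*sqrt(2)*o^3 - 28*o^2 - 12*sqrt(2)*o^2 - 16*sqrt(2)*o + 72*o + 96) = o^4 - 11*o^3 - 2*sqrt(2)*o^3 - 2*sqrt(2)*o^2 + 49*o^2 - 79*o + 36*sqrt(2)*o - 86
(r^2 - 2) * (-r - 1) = -r^3 - r^2 + 2*r + 2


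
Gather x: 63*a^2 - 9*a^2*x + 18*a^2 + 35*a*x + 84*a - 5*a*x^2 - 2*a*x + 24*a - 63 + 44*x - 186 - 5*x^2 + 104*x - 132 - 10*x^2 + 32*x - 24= 81*a^2 + 108*a + x^2*(-5*a - 15) + x*(-9*a^2 + 33*a + 180) - 405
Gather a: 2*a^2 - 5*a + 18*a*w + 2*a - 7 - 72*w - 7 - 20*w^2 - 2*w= 2*a^2 + a*(18*w - 3) - 20*w^2 - 74*w - 14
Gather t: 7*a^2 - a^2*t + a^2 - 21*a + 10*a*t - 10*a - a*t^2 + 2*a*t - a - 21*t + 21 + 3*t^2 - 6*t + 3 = 8*a^2 - 32*a + t^2*(3 - a) + t*(-a^2 + 12*a - 27) + 24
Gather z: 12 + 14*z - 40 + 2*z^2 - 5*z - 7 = 2*z^2 + 9*z - 35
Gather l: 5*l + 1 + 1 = 5*l + 2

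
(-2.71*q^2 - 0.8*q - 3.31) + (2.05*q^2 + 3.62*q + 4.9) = -0.66*q^2 + 2.82*q + 1.59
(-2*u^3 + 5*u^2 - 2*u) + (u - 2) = -2*u^3 + 5*u^2 - u - 2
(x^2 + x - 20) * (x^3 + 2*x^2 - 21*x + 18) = x^5 + 3*x^4 - 39*x^3 - 43*x^2 + 438*x - 360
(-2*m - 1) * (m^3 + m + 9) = -2*m^4 - m^3 - 2*m^2 - 19*m - 9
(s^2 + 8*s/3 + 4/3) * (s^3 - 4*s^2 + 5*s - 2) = s^5 - 4*s^4/3 - 13*s^3/3 + 6*s^2 + 4*s/3 - 8/3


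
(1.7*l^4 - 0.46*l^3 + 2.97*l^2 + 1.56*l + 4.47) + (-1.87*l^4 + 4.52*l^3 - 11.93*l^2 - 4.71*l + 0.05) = -0.17*l^4 + 4.06*l^3 - 8.96*l^2 - 3.15*l + 4.52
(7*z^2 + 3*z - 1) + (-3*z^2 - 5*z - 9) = 4*z^2 - 2*z - 10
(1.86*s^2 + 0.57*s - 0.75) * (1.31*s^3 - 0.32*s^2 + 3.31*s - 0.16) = 2.4366*s^5 + 0.1515*s^4 + 4.9917*s^3 + 1.8291*s^2 - 2.5737*s + 0.12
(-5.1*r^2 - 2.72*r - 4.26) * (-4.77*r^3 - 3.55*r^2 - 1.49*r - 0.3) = 24.327*r^5 + 31.0794*r^4 + 37.5752*r^3 + 20.7058*r^2 + 7.1634*r + 1.278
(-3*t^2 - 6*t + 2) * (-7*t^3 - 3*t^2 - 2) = 21*t^5 + 51*t^4 + 4*t^3 + 12*t - 4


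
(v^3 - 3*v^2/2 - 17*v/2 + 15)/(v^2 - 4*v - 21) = (v^2 - 9*v/2 + 5)/(v - 7)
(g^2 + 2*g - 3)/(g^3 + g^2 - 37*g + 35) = (g + 3)/(g^2 + 2*g - 35)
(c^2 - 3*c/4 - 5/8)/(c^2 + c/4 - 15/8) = (2*c + 1)/(2*c + 3)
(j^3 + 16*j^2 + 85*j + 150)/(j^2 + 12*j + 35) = (j^2 + 11*j + 30)/(j + 7)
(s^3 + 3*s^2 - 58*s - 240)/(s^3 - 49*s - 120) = (s + 6)/(s + 3)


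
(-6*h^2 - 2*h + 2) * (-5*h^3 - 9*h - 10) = 30*h^5 + 10*h^4 + 44*h^3 + 78*h^2 + 2*h - 20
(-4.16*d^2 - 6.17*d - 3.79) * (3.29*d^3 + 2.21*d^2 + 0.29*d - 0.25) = -13.6864*d^5 - 29.4929*d^4 - 27.3112*d^3 - 9.1252*d^2 + 0.4434*d + 0.9475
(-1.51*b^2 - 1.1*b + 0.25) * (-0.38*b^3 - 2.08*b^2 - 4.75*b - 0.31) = 0.5738*b^5 + 3.5588*b^4 + 9.3655*b^3 + 5.1731*b^2 - 0.8465*b - 0.0775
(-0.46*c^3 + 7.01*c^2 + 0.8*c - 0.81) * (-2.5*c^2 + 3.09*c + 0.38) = 1.15*c^5 - 18.9464*c^4 + 19.4861*c^3 + 7.1608*c^2 - 2.1989*c - 0.3078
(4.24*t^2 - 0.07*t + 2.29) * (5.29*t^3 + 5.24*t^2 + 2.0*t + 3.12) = 22.4296*t^5 + 21.8473*t^4 + 20.2273*t^3 + 25.0884*t^2 + 4.3616*t + 7.1448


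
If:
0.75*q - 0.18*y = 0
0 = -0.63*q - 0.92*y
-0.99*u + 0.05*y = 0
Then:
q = 0.00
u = 0.00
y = 0.00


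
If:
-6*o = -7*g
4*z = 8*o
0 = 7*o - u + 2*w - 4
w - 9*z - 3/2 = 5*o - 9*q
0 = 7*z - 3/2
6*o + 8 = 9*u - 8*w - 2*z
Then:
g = 9/98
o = 3/28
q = 37/2520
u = 309/70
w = 1073/280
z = 3/14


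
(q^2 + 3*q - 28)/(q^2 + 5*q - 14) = (q - 4)/(q - 2)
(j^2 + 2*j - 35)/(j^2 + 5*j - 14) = (j - 5)/(j - 2)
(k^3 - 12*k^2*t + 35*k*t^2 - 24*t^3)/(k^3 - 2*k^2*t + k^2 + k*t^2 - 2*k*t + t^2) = (-k^2 + 11*k*t - 24*t^2)/(-k^2 + k*t - k + t)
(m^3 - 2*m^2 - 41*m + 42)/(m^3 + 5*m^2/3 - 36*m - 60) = 3*(m^2 - 8*m + 7)/(3*m^2 - 13*m - 30)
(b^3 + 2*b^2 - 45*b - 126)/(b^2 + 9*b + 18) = b - 7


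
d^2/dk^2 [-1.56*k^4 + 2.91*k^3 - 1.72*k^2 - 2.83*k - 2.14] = -18.72*k^2 + 17.46*k - 3.44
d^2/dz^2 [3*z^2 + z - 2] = 6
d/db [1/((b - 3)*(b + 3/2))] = 2*(3 - 4*b)/(4*b^4 - 12*b^3 - 27*b^2 + 54*b + 81)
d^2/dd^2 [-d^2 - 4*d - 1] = -2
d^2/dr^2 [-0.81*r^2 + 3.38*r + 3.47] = -1.62000000000000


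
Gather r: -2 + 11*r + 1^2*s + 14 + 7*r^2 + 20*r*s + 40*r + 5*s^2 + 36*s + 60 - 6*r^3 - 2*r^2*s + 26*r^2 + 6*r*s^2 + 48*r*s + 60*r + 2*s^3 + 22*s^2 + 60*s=-6*r^3 + r^2*(33 - 2*s) + r*(6*s^2 + 68*s + 111) + 2*s^3 + 27*s^2 + 97*s + 72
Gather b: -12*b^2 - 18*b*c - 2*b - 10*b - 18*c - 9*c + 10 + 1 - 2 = -12*b^2 + b*(-18*c - 12) - 27*c + 9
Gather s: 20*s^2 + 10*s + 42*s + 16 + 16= 20*s^2 + 52*s + 32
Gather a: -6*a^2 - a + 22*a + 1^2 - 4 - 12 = -6*a^2 + 21*a - 15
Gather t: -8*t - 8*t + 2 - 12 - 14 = -16*t - 24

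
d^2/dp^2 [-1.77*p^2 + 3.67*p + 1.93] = -3.54000000000000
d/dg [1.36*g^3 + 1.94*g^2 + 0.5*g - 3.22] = 4.08*g^2 + 3.88*g + 0.5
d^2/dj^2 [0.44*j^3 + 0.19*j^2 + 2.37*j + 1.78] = 2.64*j + 0.38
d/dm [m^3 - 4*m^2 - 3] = m*(3*m - 8)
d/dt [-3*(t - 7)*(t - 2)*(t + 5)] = -9*t^2 + 24*t + 93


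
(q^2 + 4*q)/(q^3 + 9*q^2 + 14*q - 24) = q/(q^2 + 5*q - 6)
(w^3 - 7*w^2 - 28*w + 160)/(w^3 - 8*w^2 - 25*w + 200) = (w - 4)/(w - 5)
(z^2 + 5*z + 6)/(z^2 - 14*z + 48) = (z^2 + 5*z + 6)/(z^2 - 14*z + 48)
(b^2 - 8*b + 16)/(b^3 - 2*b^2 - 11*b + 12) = (b - 4)/(b^2 + 2*b - 3)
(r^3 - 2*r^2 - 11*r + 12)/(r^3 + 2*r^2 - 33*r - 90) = (r^2 - 5*r + 4)/(r^2 - r - 30)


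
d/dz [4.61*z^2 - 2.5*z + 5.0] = 9.22*z - 2.5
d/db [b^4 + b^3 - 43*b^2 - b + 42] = 4*b^3 + 3*b^2 - 86*b - 1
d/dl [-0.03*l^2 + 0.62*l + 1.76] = 0.62 - 0.06*l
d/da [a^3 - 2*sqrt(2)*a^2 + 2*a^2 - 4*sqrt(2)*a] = 3*a^2 - 4*sqrt(2)*a + 4*a - 4*sqrt(2)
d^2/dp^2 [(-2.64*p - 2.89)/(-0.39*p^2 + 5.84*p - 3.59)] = ((28.581 - 6.1776*p)*(0.39*p^2 - 5.84*p + 3.59) + (0.78*p - 5.84)*(1.56*p - 11.68)*(2.64*p + 2.89))/(0.39*p^2 - 5.84*p + 3.59)^3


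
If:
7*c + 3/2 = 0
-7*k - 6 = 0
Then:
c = -3/14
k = -6/7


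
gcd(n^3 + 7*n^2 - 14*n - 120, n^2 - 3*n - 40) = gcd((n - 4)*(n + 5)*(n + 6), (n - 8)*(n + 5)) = n + 5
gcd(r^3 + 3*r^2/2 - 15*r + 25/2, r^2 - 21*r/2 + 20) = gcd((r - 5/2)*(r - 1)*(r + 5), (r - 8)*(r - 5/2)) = r - 5/2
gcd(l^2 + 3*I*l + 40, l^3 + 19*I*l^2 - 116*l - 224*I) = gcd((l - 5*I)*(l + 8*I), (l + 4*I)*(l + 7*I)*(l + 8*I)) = l + 8*I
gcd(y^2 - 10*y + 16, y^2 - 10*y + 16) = y^2 - 10*y + 16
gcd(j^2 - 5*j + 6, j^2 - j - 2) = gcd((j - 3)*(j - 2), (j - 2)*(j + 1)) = j - 2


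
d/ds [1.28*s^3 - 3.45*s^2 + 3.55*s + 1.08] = 3.84*s^2 - 6.9*s + 3.55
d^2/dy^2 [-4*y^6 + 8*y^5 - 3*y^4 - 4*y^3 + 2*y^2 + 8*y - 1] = -120*y^4 + 160*y^3 - 36*y^2 - 24*y + 4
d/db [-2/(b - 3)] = 2/(b - 3)^2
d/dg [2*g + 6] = 2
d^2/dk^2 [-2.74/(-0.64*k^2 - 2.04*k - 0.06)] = (-2.244608*k^2 - 7.154688*k + 2.74*(1.28*k + 2.04)*(2.56*k + 4.08) - 0.210432)/(0.64*k^2 + 2.04*k + 0.06)^3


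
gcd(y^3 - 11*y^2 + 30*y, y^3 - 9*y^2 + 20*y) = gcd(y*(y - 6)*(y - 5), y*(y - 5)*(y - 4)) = y^2 - 5*y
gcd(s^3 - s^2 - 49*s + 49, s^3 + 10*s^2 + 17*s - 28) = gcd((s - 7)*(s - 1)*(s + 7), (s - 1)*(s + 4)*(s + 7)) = s^2 + 6*s - 7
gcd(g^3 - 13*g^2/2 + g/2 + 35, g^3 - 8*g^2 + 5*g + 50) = g^2 - 3*g - 10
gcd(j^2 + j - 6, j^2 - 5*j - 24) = j + 3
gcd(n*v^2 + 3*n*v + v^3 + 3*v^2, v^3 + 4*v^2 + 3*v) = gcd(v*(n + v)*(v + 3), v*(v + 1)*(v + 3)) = v^2 + 3*v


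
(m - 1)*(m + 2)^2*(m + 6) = m^4 + 9*m^3 + 18*m^2 - 4*m - 24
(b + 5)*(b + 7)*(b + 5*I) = b^3 + 12*b^2 + 5*I*b^2 + 35*b + 60*I*b + 175*I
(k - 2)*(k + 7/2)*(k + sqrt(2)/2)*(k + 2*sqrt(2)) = k^4 + 3*k^3/2 + 5*sqrt(2)*k^3/2 - 5*k^2 + 15*sqrt(2)*k^2/4 - 35*sqrt(2)*k/2 + 3*k - 14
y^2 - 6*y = y*(y - 6)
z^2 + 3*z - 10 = (z - 2)*(z + 5)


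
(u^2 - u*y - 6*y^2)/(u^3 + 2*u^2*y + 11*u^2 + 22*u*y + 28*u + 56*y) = (u - 3*y)/(u^2 + 11*u + 28)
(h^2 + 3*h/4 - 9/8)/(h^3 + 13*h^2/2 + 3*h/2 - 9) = (h - 3/4)/(h^2 + 5*h - 6)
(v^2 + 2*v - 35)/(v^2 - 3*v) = (v^2 + 2*v - 35)/(v*(v - 3))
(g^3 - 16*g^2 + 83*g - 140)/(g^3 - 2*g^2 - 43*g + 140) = (g - 7)/(g + 7)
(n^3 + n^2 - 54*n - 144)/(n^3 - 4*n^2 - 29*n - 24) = (n + 6)/(n + 1)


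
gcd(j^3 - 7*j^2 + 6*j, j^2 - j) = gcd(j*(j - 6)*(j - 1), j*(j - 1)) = j^2 - j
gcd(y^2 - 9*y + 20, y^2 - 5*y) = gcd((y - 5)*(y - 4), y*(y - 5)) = y - 5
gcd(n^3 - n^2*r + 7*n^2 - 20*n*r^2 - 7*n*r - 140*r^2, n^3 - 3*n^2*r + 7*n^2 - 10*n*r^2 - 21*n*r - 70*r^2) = -n^2 + 5*n*r - 7*n + 35*r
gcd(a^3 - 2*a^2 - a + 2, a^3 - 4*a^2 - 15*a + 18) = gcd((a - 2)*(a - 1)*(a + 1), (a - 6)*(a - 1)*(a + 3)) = a - 1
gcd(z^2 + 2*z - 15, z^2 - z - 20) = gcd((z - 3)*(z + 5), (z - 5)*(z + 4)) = 1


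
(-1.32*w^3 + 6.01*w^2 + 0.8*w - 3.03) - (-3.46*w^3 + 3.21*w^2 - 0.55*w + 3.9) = 2.14*w^3 + 2.8*w^2 + 1.35*w - 6.93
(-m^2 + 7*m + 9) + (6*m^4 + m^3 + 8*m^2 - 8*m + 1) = 6*m^4 + m^3 + 7*m^2 - m + 10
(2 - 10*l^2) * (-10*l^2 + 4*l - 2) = 100*l^4 - 40*l^3 + 8*l - 4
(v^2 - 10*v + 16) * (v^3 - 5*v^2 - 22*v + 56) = v^5 - 15*v^4 + 44*v^3 + 196*v^2 - 912*v + 896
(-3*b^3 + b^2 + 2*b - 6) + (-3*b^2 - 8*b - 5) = -3*b^3 - 2*b^2 - 6*b - 11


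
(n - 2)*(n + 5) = n^2 + 3*n - 10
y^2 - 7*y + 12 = (y - 4)*(y - 3)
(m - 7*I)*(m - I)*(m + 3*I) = m^3 - 5*I*m^2 + 17*m - 21*I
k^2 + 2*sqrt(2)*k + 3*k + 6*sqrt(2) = (k + 3)*(k + 2*sqrt(2))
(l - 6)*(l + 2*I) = l^2 - 6*l + 2*I*l - 12*I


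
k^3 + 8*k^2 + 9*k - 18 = (k - 1)*(k + 3)*(k + 6)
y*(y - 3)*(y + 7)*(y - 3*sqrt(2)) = y^4 - 3*sqrt(2)*y^3 + 4*y^3 - 21*y^2 - 12*sqrt(2)*y^2 + 63*sqrt(2)*y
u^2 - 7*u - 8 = (u - 8)*(u + 1)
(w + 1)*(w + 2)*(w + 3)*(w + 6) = w^4 + 12*w^3 + 47*w^2 + 72*w + 36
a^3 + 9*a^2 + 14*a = a*(a + 2)*(a + 7)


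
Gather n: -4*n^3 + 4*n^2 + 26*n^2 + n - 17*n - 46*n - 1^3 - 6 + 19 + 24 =-4*n^3 + 30*n^2 - 62*n + 36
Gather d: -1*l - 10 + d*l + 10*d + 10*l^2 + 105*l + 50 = d*(l + 10) + 10*l^2 + 104*l + 40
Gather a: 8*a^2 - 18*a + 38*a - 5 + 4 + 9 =8*a^2 + 20*a + 8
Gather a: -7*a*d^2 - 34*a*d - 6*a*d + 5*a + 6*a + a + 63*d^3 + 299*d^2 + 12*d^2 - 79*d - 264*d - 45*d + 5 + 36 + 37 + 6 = a*(-7*d^2 - 40*d + 12) + 63*d^3 + 311*d^2 - 388*d + 84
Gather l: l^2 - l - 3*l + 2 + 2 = l^2 - 4*l + 4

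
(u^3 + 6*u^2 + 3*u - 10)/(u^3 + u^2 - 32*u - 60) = (u - 1)/(u - 6)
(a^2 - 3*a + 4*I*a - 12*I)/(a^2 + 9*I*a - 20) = (a - 3)/(a + 5*I)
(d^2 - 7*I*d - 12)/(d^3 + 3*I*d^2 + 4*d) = (d^2 - 7*I*d - 12)/(d*(d^2 + 3*I*d + 4))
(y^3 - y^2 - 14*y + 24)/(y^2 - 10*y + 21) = (y^2 + 2*y - 8)/(y - 7)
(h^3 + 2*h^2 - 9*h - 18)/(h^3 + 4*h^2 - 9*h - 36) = (h + 2)/(h + 4)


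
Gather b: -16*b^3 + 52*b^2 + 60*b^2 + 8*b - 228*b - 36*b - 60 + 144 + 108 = -16*b^3 + 112*b^2 - 256*b + 192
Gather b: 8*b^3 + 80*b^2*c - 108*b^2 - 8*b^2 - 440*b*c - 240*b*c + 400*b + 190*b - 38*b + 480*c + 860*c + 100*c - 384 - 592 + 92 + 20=8*b^3 + b^2*(80*c - 116) + b*(552 - 680*c) + 1440*c - 864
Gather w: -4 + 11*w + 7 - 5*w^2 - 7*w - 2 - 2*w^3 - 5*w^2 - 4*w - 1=-2*w^3 - 10*w^2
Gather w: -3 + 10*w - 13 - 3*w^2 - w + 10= -3*w^2 + 9*w - 6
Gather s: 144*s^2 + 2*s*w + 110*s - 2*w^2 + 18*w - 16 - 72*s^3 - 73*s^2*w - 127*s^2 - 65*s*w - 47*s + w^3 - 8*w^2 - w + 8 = -72*s^3 + s^2*(17 - 73*w) + s*(63 - 63*w) + w^3 - 10*w^2 + 17*w - 8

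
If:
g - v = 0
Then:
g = v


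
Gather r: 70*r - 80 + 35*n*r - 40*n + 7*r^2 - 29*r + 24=-40*n + 7*r^2 + r*(35*n + 41) - 56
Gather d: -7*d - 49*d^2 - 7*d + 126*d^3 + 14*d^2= 126*d^3 - 35*d^2 - 14*d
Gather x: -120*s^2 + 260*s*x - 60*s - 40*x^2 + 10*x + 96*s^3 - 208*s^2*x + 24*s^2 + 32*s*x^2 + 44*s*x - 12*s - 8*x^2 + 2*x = 96*s^3 - 96*s^2 - 72*s + x^2*(32*s - 48) + x*(-208*s^2 + 304*s + 12)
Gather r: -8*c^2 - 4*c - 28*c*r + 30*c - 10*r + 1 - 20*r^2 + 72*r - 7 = -8*c^2 + 26*c - 20*r^2 + r*(62 - 28*c) - 6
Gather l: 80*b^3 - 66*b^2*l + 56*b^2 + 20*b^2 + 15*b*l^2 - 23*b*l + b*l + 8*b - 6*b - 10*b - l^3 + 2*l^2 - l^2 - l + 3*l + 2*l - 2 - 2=80*b^3 + 76*b^2 - 8*b - l^3 + l^2*(15*b + 1) + l*(-66*b^2 - 22*b + 4) - 4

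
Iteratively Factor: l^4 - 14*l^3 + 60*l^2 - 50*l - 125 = (l - 5)*(l^3 - 9*l^2 + 15*l + 25) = (l - 5)^2*(l^2 - 4*l - 5) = (l - 5)^3*(l + 1)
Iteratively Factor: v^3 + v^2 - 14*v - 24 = (v + 3)*(v^2 - 2*v - 8) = (v - 4)*(v + 3)*(v + 2)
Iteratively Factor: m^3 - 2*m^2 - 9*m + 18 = (m - 3)*(m^2 + m - 6) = (m - 3)*(m + 3)*(m - 2)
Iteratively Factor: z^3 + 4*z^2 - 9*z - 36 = (z + 3)*(z^2 + z - 12) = (z - 3)*(z + 3)*(z + 4)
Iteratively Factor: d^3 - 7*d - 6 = (d - 3)*(d^2 + 3*d + 2) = (d - 3)*(d + 2)*(d + 1)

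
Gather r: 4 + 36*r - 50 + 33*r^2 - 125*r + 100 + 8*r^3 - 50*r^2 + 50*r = 8*r^3 - 17*r^2 - 39*r + 54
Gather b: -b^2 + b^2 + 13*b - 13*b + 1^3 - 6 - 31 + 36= 0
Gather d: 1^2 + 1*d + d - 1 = 2*d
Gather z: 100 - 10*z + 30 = 130 - 10*z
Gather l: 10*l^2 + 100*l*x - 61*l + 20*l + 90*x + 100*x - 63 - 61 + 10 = 10*l^2 + l*(100*x - 41) + 190*x - 114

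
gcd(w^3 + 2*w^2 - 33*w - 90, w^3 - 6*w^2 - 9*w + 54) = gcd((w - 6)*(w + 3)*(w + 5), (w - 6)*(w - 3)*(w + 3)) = w^2 - 3*w - 18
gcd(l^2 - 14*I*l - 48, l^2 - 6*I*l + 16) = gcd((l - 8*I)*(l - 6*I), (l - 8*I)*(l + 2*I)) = l - 8*I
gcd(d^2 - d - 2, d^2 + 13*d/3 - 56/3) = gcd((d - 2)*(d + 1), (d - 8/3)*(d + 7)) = 1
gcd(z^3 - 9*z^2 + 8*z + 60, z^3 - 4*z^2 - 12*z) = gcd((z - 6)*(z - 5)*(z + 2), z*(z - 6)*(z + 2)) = z^2 - 4*z - 12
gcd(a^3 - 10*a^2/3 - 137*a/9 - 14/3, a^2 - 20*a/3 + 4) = a - 6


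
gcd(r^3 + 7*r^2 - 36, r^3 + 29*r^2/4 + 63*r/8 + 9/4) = r + 6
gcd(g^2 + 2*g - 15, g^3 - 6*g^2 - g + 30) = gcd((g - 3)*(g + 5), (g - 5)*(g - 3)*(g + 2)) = g - 3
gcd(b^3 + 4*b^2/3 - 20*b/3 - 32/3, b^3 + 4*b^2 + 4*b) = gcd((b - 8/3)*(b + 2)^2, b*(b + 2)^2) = b^2 + 4*b + 4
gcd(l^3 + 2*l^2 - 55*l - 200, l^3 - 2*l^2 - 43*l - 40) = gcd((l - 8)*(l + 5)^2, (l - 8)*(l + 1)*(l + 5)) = l^2 - 3*l - 40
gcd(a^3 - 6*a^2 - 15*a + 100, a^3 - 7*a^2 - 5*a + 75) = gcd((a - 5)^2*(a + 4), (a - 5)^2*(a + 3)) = a^2 - 10*a + 25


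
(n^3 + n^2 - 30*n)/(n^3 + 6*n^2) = (n - 5)/n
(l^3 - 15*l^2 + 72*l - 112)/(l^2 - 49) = (l^2 - 8*l + 16)/(l + 7)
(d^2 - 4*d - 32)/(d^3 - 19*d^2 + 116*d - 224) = (d + 4)/(d^2 - 11*d + 28)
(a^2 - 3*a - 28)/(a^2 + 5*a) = (a^2 - 3*a - 28)/(a*(a + 5))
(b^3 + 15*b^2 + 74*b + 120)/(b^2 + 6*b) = b + 9 + 20/b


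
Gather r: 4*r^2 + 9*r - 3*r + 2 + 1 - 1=4*r^2 + 6*r + 2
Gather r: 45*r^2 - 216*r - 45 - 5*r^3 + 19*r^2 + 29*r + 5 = -5*r^3 + 64*r^2 - 187*r - 40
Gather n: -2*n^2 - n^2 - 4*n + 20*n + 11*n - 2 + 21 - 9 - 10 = -3*n^2 + 27*n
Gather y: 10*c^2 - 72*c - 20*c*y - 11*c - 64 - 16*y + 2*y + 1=10*c^2 - 83*c + y*(-20*c - 14) - 63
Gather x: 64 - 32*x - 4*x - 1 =63 - 36*x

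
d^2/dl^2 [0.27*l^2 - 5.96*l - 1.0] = 0.540000000000000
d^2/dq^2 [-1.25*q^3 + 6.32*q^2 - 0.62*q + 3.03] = 12.64 - 7.5*q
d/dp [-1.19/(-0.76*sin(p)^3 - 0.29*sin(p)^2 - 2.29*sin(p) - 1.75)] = (-0.6902*sin(p) + 1.3566*cos(2*p) - 4.0817)*cos(p)/(0.76*sin(p)^3 + 0.29*sin(p)^2 + 2.29*sin(p) + 1.75)^2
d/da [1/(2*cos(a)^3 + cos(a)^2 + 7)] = 2*(3*cos(a) + 1)*sin(a)*cos(a)/(2*cos(a)^3 + cos(a)^2 + 7)^2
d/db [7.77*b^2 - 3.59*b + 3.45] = 15.54*b - 3.59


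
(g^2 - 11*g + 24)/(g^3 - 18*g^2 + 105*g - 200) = (g - 3)/(g^2 - 10*g + 25)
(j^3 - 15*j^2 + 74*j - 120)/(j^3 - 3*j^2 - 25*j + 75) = (j^2 - 10*j + 24)/(j^2 + 2*j - 15)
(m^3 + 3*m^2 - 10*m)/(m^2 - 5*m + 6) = m*(m + 5)/(m - 3)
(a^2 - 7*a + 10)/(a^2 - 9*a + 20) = (a - 2)/(a - 4)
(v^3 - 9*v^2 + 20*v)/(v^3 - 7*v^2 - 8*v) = (-v^2 + 9*v - 20)/(-v^2 + 7*v + 8)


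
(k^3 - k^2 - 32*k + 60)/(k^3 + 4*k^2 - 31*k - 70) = (k^2 + 4*k - 12)/(k^2 + 9*k + 14)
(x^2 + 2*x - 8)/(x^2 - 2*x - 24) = (x - 2)/(x - 6)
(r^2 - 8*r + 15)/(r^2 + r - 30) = (r - 3)/(r + 6)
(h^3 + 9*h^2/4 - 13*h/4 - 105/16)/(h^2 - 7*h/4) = h + 4 + 15/(4*h)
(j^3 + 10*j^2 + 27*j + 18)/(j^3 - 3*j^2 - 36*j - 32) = (j^2 + 9*j + 18)/(j^2 - 4*j - 32)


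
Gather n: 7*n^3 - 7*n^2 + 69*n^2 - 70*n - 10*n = 7*n^3 + 62*n^2 - 80*n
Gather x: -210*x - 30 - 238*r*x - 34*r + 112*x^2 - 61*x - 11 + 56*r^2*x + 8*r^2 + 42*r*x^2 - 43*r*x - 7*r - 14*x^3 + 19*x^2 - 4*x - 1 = 8*r^2 - 41*r - 14*x^3 + x^2*(42*r + 131) + x*(56*r^2 - 281*r - 275) - 42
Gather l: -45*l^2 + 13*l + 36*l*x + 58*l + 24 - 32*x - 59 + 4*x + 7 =-45*l^2 + l*(36*x + 71) - 28*x - 28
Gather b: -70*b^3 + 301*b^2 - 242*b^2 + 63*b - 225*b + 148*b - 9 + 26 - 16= -70*b^3 + 59*b^2 - 14*b + 1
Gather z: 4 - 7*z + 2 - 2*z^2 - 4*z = -2*z^2 - 11*z + 6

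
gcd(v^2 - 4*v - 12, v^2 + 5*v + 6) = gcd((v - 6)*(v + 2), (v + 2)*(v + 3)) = v + 2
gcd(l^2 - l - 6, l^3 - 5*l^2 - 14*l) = l + 2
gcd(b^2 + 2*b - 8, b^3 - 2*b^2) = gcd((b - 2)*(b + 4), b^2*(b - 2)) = b - 2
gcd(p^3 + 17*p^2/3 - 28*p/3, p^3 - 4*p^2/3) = p^2 - 4*p/3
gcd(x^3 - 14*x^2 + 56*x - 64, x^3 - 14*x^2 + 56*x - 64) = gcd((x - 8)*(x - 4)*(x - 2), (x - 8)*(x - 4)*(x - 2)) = x^3 - 14*x^2 + 56*x - 64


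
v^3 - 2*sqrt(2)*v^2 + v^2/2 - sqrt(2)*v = v*(v + 1/2)*(v - 2*sqrt(2))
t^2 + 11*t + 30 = (t + 5)*(t + 6)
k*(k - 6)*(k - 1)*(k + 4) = k^4 - 3*k^3 - 22*k^2 + 24*k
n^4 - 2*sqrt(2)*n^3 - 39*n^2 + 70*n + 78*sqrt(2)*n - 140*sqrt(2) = (n - 5)*(n - 2)*(n + 7)*(n - 2*sqrt(2))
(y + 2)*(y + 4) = y^2 + 6*y + 8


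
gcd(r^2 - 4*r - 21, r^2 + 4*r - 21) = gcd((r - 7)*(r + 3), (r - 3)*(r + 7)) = 1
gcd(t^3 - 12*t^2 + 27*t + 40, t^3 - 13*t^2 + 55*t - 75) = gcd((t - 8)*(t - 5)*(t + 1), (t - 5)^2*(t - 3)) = t - 5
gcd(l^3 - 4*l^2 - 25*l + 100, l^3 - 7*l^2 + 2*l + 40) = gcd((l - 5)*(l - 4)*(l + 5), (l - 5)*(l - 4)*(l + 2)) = l^2 - 9*l + 20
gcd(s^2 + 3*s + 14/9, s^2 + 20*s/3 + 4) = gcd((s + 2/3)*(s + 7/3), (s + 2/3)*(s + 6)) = s + 2/3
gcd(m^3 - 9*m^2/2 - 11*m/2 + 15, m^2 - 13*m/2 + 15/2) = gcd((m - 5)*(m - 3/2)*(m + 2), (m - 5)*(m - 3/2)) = m^2 - 13*m/2 + 15/2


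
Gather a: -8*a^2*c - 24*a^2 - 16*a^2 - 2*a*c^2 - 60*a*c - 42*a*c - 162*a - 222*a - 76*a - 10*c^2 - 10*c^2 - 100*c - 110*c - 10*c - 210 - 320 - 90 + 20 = a^2*(-8*c - 40) + a*(-2*c^2 - 102*c - 460) - 20*c^2 - 220*c - 600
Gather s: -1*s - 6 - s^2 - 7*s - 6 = -s^2 - 8*s - 12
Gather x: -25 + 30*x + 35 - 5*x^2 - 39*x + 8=-5*x^2 - 9*x + 18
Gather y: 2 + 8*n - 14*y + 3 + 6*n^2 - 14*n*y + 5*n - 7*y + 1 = 6*n^2 + 13*n + y*(-14*n - 21) + 6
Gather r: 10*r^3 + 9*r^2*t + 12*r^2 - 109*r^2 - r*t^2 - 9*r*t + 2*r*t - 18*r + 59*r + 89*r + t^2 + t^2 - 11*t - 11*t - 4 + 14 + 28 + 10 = 10*r^3 + r^2*(9*t - 97) + r*(-t^2 - 7*t + 130) + 2*t^2 - 22*t + 48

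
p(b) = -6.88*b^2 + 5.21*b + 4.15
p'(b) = 5.21 - 13.76*b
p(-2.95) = -71.09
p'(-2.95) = 45.80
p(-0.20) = 2.83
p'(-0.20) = 7.96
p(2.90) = -38.60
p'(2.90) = -34.69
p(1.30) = -0.70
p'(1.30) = -12.68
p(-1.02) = -8.32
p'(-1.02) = 19.25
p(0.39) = 5.14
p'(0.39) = -0.16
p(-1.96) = -32.49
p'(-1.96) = 32.18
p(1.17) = 0.83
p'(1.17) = -10.89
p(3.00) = -42.14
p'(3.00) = -36.07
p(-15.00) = -1622.00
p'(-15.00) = 211.61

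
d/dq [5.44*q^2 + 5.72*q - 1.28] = 10.88*q + 5.72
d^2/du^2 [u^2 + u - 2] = 2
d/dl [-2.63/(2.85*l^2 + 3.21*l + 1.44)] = (14.991*l + 8.4423)/(2.85*l^2 + 3.21*l + 1.44)^2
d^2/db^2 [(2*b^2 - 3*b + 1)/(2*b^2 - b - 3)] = 4*(-4*b^3 + 24*b^2 - 30*b + 17)/(8*b^6 - 12*b^5 - 30*b^4 + 35*b^3 + 45*b^2 - 27*b - 27)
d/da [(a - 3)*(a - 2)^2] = (a - 2)*(3*a - 8)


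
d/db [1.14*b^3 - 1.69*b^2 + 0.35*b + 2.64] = 3.42*b^2 - 3.38*b + 0.35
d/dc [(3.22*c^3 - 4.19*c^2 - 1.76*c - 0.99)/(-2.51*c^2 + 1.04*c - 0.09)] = (-8.0822*c^4 + 6.6976*c^3 - 9.6446*c^2 - 4.2156*c + 1.188)/(6.3001*c^4 - 5.2208*c^3 + 1.5334*c^2 - 0.1872*c + 0.0081)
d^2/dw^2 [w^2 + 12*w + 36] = 2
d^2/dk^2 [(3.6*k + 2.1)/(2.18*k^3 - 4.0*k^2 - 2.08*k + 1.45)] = (102.65184*k^5 - 68.5915199999999*k^4 - 145.14432*k^3 + 7.91135999999995*k^2 + 190.2834*k + 64.24608)/(10.360232*k^9 - 57.0288*k^8 + 74.985024*k^7 + 65.49854*k^6 - 147.409344*k^5 - 21.76608*k^4 + 77.135438*k^3 - 6.41016*k^2 - 13.1196*k + 3.048625)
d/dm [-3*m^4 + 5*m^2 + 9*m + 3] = -12*m^3 + 10*m + 9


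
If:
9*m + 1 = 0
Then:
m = -1/9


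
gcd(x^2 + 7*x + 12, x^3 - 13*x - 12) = x + 3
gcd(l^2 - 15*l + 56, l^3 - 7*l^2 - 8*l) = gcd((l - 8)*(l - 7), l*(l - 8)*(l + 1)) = l - 8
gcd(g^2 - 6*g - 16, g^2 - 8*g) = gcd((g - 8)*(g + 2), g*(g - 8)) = g - 8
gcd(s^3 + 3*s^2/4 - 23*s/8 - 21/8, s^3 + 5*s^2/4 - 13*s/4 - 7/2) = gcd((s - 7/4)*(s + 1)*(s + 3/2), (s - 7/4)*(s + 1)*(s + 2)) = s^2 - 3*s/4 - 7/4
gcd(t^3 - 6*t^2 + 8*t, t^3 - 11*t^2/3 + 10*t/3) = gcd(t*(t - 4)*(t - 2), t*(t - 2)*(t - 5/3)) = t^2 - 2*t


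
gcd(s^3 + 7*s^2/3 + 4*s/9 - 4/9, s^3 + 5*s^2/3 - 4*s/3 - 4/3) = s^2 + 8*s/3 + 4/3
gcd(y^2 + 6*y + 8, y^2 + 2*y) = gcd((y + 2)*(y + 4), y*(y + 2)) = y + 2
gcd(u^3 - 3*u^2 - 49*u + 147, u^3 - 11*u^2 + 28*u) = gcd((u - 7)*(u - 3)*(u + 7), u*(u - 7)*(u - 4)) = u - 7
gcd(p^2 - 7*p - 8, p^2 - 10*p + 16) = p - 8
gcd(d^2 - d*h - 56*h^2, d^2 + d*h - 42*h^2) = d + 7*h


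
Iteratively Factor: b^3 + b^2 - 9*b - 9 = (b + 1)*(b^2 - 9) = (b + 1)*(b + 3)*(b - 3)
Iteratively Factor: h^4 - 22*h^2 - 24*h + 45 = (h + 3)*(h^3 - 3*h^2 - 13*h + 15) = (h - 5)*(h + 3)*(h^2 + 2*h - 3) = (h - 5)*(h + 3)^2*(h - 1)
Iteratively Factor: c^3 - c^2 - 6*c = (c)*(c^2 - c - 6) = c*(c - 3)*(c + 2)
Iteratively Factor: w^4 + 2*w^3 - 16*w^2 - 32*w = (w)*(w^3 + 2*w^2 - 16*w - 32) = w*(w + 2)*(w^2 - 16) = w*(w + 2)*(w + 4)*(w - 4)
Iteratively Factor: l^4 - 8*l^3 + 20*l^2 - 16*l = (l - 2)*(l^3 - 6*l^2 + 8*l) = (l - 4)*(l - 2)*(l^2 - 2*l) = (l - 4)*(l - 2)^2*(l)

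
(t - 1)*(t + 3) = t^2 + 2*t - 3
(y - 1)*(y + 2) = y^2 + y - 2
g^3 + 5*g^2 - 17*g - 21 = (g - 3)*(g + 1)*(g + 7)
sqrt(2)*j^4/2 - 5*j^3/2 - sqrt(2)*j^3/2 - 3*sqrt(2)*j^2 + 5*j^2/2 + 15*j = j*(j - 3)*(j - 5*sqrt(2)/2)*(sqrt(2)*j/2 + sqrt(2))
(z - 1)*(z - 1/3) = z^2 - 4*z/3 + 1/3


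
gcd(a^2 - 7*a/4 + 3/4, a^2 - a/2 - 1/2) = a - 1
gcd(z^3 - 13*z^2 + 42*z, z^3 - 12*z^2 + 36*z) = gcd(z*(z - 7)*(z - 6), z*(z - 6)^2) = z^2 - 6*z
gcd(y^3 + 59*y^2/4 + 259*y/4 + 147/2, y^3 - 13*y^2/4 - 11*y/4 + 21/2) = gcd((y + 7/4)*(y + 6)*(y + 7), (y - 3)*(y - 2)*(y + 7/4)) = y + 7/4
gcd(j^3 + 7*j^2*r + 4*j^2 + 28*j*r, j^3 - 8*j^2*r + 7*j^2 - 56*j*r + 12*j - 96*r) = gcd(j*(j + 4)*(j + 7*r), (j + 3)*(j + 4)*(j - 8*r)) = j + 4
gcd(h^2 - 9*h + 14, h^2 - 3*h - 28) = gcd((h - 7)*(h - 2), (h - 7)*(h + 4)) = h - 7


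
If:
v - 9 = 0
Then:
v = 9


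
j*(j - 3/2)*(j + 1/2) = j^3 - j^2 - 3*j/4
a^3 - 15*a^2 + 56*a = a*(a - 8)*(a - 7)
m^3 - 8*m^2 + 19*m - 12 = (m - 4)*(m - 3)*(m - 1)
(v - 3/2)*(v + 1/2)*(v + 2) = v^3 + v^2 - 11*v/4 - 3/2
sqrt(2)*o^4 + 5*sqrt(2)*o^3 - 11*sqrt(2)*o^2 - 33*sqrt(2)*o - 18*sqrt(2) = (o - 3)*(o + 1)*(o + 6)*(sqrt(2)*o + sqrt(2))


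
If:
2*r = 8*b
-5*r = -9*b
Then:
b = 0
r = 0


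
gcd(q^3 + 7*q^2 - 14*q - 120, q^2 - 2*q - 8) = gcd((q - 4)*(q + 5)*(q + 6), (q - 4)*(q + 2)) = q - 4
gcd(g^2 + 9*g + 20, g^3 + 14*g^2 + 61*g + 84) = g + 4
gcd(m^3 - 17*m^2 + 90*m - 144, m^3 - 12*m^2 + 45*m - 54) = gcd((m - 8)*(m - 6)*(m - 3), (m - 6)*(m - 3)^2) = m^2 - 9*m + 18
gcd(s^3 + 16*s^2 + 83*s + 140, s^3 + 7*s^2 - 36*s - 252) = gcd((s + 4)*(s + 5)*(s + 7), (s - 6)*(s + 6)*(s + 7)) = s + 7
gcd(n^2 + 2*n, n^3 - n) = n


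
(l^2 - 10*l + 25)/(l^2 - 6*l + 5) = (l - 5)/(l - 1)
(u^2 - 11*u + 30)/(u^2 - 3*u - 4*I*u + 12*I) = (u^2 - 11*u + 30)/(u^2 - 3*u - 4*I*u + 12*I)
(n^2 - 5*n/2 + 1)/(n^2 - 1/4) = 2*(n - 2)/(2*n + 1)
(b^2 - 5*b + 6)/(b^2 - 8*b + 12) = (b - 3)/(b - 6)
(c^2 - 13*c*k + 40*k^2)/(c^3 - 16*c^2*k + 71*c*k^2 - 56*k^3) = (c - 5*k)/(c^2 - 8*c*k + 7*k^2)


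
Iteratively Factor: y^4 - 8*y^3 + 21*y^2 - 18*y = (y)*(y^3 - 8*y^2 + 21*y - 18) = y*(y - 2)*(y^2 - 6*y + 9) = y*(y - 3)*(y - 2)*(y - 3)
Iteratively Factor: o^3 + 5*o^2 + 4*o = (o + 4)*(o^2 + o) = o*(o + 4)*(o + 1)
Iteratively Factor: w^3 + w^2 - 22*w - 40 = (w - 5)*(w^2 + 6*w + 8) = (w - 5)*(w + 2)*(w + 4)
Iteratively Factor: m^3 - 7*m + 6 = (m + 3)*(m^2 - 3*m + 2) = (m - 2)*(m + 3)*(m - 1)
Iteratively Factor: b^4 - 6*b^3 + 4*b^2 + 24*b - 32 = (b - 2)*(b^3 - 4*b^2 - 4*b + 16) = (b - 4)*(b - 2)*(b^2 - 4) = (b - 4)*(b - 2)*(b + 2)*(b - 2)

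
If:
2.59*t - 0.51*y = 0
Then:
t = 0.196911196911197*y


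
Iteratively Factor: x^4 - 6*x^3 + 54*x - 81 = (x - 3)*(x^3 - 3*x^2 - 9*x + 27) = (x - 3)^2*(x^2 - 9) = (x - 3)^3*(x + 3)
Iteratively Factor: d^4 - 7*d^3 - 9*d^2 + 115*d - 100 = (d - 1)*(d^3 - 6*d^2 - 15*d + 100) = (d - 5)*(d - 1)*(d^2 - d - 20) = (d - 5)^2*(d - 1)*(d + 4)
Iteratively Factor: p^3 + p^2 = (p)*(p^2 + p) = p*(p + 1)*(p)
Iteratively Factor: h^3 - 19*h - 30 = (h - 5)*(h^2 + 5*h + 6) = (h - 5)*(h + 3)*(h + 2)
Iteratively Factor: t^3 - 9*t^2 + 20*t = (t - 5)*(t^2 - 4*t) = t*(t - 5)*(t - 4)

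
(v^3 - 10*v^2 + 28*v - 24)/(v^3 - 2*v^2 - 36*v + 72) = (v - 2)/(v + 6)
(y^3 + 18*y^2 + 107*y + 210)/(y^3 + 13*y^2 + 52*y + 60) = (y + 7)/(y + 2)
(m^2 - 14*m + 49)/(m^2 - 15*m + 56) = (m - 7)/(m - 8)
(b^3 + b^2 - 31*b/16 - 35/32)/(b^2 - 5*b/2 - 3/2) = (b^2 + b/2 - 35/16)/(b - 3)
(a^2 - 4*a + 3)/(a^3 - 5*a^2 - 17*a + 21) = (a - 3)/(a^2 - 4*a - 21)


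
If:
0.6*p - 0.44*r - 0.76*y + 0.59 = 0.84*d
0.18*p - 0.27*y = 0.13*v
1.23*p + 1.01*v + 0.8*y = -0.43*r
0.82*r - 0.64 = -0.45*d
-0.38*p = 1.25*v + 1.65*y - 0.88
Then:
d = 14.51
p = -7.06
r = -7.18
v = 24.86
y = -16.67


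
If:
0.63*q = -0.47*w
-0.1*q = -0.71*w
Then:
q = 0.00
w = 0.00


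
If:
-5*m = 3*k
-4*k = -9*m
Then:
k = 0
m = 0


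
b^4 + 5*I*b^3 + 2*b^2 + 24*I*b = b*(b - 2*I)*(b + 3*I)*(b + 4*I)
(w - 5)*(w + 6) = w^2 + w - 30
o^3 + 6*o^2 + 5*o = o*(o + 1)*(o + 5)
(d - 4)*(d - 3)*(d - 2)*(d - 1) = d^4 - 10*d^3 + 35*d^2 - 50*d + 24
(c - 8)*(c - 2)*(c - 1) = c^3 - 11*c^2 + 26*c - 16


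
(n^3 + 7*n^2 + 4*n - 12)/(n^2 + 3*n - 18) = (n^2 + n - 2)/(n - 3)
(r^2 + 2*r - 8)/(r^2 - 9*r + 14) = (r + 4)/(r - 7)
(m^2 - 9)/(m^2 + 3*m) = (m - 3)/m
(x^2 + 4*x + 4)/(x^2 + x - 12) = (x^2 + 4*x + 4)/(x^2 + x - 12)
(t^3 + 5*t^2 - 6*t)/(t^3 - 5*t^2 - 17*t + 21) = t*(t + 6)/(t^2 - 4*t - 21)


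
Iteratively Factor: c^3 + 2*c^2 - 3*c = (c - 1)*(c^2 + 3*c) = c*(c - 1)*(c + 3)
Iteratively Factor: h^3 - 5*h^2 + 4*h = (h - 1)*(h^2 - 4*h) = h*(h - 1)*(h - 4)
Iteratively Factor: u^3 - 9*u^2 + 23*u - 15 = (u - 1)*(u^2 - 8*u + 15) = (u - 5)*(u - 1)*(u - 3)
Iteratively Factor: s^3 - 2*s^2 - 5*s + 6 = (s + 2)*(s^2 - 4*s + 3) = (s - 1)*(s + 2)*(s - 3)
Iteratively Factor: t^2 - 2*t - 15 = (t + 3)*(t - 5)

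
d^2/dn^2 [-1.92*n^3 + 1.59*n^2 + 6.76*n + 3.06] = 3.18 - 11.52*n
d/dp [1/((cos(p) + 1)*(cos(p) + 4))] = (2*cos(p) + 5)*sin(p)/((cos(p) + 1)^2*(cos(p) + 4)^2)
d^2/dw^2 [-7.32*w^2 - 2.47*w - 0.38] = -14.6400000000000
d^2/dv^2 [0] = 0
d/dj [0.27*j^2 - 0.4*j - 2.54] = 0.54*j - 0.4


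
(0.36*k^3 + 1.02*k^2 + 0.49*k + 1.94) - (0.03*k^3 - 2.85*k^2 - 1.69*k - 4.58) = 0.33*k^3 + 3.87*k^2 + 2.18*k + 6.52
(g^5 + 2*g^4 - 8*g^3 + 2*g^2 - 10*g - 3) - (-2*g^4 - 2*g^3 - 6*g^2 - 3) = g^5 + 4*g^4 - 6*g^3 + 8*g^2 - 10*g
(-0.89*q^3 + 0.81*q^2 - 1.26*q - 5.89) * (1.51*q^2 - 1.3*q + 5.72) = -1.3439*q^5 + 2.3801*q^4 - 8.0464*q^3 - 2.6227*q^2 + 0.449800000000001*q - 33.6908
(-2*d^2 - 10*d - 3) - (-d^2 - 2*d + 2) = -d^2 - 8*d - 5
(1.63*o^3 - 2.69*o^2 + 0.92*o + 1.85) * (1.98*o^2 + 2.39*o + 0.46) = 3.2274*o^5 - 1.4305*o^4 - 3.8577*o^3 + 4.6244*o^2 + 4.8447*o + 0.851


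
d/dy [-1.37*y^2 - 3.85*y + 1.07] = -2.74*y - 3.85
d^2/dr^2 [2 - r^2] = -2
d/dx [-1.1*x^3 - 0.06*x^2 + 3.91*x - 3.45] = -3.3*x^2 - 0.12*x + 3.91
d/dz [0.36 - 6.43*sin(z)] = -6.43*cos(z)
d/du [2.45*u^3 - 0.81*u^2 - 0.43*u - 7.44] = 7.35*u^2 - 1.62*u - 0.43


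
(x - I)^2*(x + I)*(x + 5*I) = x^4 + 4*I*x^3 + 6*x^2 + 4*I*x + 5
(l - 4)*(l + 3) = l^2 - l - 12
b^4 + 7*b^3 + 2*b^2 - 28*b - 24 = (b - 2)*(b + 1)*(b + 2)*(b + 6)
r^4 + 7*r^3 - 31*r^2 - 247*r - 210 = (r - 6)*(r + 1)*(r + 5)*(r + 7)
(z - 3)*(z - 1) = z^2 - 4*z + 3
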